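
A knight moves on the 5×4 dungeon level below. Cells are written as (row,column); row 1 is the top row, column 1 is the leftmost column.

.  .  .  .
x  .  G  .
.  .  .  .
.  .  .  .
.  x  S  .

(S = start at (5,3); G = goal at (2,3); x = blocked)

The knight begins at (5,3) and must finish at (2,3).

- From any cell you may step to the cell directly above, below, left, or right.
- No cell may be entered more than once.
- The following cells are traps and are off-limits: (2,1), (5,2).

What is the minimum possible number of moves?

3

The Manhattan distance from (5,3) to (2,3) is |5−2| + |3−3| = 3, so at least 3 moves are needed.
A route of 3 moves achieves this: (5,3) → (4,3) → (3,3) → (2,3).
Since 3 matches the lower bound, it is optimal.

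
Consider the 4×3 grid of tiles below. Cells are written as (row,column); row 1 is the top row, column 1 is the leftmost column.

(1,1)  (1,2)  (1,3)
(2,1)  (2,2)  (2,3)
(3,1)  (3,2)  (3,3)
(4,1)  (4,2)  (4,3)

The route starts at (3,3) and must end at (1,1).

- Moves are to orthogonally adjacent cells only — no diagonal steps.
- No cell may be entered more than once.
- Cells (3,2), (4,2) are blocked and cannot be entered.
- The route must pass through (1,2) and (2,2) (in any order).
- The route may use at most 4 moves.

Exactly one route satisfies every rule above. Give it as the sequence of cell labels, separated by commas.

(3,3), (2,3), (2,2), (1,2), (1,1)

The 4-move cap with required stops at (1,2), (2,2) leaves no slack for detours.
Route from (3,3): up 1 to (2,3), left 1 to (2,2), up 1 to (1,2), left 1 to (1,1) — 4 moves in all.
Check: all required cells visited; 4 ≤ 4 moves.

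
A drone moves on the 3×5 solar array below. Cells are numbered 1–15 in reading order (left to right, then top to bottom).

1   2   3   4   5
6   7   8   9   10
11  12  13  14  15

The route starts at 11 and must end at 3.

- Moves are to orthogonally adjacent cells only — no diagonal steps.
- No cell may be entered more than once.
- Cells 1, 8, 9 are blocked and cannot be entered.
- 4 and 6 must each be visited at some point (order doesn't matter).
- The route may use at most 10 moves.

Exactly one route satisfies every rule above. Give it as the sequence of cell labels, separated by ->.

11 -> 6 -> 7 -> 12 -> 13 -> 14 -> 15 -> 10 -> 5 -> 4 -> 3

The 10-move cap with required stops at 4, 6 leaves no slack for detours.
Route from 11: up 1 to 6, right 1 to 7, down 1 to 12, right 3 to 15, up 2 to 5, left 2 to 3 — 10 moves in all.
Check: all required cells visited; 10 ≤ 10 moves.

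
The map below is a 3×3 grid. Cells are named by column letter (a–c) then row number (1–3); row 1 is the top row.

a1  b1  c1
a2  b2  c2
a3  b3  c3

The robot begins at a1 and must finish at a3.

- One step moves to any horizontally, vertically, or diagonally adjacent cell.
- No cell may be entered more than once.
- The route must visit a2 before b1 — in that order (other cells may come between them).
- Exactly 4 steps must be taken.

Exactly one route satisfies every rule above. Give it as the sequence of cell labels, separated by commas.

a1, a2, b1, b2, a3

The waypoints must appear in the order a2, b1, with no cell reused.
Route from a1: down to a2, up-right to b1, down to b2, down-left to a3 — 4 moves in all.
Check: order respected (a2 at step 1, b1 at step 2); 4 moves as required.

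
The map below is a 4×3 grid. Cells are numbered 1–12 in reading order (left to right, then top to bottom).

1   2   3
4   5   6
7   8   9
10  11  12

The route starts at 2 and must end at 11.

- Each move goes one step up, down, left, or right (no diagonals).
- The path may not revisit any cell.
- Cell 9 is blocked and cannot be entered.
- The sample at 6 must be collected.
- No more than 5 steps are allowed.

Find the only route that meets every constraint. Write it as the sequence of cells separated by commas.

Any route must reach 6 and still end at 11 within 5 moves, so the order of the required stops is forced.
Route from 2: right 1 to 3, down 1 to 6, left 1 to 5, down 2 to 11 — 5 moves in all.
Check: all required cells visited; 5 ≤ 5 moves.

2, 3, 6, 5, 8, 11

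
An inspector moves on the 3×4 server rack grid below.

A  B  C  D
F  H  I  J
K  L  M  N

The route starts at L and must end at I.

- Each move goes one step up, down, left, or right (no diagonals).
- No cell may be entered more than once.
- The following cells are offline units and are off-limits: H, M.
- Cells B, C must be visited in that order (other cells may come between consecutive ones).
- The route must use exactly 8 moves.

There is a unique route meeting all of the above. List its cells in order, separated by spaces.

The waypoints must appear in the order B, C, with no cell reused.
Route from L: left to K, 2× up (reaching A), 3× right (reaching D), down to J, left to I — 8 moves in all.
Check: order respected (B at step 4, C at step 5); 8 moves as required.

L K F A B C D J I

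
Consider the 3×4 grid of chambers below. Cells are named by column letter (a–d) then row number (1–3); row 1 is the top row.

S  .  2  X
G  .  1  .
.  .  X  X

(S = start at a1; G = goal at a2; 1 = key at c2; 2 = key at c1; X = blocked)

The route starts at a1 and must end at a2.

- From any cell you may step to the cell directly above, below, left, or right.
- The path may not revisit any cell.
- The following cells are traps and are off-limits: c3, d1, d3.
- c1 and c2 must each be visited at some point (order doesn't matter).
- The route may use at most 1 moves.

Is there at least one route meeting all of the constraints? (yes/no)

no

Even ignoring the no-revisit rule, getting from a1 to a2, taking the cheapest ordering a1 → c1 → c2 → a2 needs at least 2 + 1 + 2 = 5 moves (Manhattan distance per leg), which exceeds the 1-move limit.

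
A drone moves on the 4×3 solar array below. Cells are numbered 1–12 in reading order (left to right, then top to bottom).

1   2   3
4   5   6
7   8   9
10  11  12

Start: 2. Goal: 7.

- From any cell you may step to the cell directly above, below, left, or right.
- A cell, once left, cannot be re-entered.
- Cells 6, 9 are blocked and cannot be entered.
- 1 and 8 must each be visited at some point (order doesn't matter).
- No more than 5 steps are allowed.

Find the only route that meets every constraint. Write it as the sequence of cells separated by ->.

2 -> 1 -> 4 -> 5 -> 8 -> 7

The 5-move cap with required stops at 1, 8 leaves no slack for detours.
Route from 2: left to 1, down to 4, right to 5, down to 8, left to 7 — 5 moves in all.
Check: all required cells visited; 5 ≤ 5 moves.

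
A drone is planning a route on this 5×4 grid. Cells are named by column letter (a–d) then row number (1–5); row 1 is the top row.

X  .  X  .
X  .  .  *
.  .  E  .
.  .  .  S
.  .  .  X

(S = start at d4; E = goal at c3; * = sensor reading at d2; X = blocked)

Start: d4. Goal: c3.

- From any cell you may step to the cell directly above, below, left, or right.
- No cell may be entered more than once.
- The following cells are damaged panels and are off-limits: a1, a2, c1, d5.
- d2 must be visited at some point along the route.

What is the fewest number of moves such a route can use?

Any route passes through d2 somewhere between d4 and c3. Summing Manhattan distances along the two legs (d4 → d2 → c3) gives a lower bound of 2 + 2 = 4 moves.
A route of 4 moves achieves this: d4 → d3 → d2 → c2 → c3.
Since 4 matches the lower bound, it is optimal.

4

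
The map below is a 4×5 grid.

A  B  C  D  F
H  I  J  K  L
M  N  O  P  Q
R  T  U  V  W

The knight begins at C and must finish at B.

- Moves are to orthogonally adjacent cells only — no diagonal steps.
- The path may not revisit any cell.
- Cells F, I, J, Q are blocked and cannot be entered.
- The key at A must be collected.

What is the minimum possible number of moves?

9

Any route passes through A somewhere between C and B. Summing Manhattan distances along the two legs (C → A → B) gives a lower bound of 2 + 1 = 3 moves.
The shortest route satisfying every rule uses 9 moves: C → D → K → P → O → N → M → H → A → B.
The no-revisit rule (legs can't share cells) pushes the minimum above the 3-move bound; an exhaustive check rules out every length from 3 to 8 (on a 4-connected grid the length of any start-to-goal walk has the same parity as the Manhattan bound, so only lengths 3, 5, 7, … need checking), leaving 9 as the minimum.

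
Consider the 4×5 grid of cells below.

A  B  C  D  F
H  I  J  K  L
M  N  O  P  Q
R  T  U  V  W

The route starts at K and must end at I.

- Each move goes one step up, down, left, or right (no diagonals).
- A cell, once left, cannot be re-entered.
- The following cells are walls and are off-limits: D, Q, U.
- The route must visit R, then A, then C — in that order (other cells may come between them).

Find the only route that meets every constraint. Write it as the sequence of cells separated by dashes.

The waypoints must appear in the order R, A, C, with no cell reused.
Route from K: down 1 to P, left 2 to N, down 1 to T, left 1 to R, up 3 to A, right 2 to C, down 1 to J, left 1 to I — 12 moves in all.
Check: order respected (R at step 5, A at step 8, C at step 10).

K - P - O - N - T - R - M - H - A - B - C - J - I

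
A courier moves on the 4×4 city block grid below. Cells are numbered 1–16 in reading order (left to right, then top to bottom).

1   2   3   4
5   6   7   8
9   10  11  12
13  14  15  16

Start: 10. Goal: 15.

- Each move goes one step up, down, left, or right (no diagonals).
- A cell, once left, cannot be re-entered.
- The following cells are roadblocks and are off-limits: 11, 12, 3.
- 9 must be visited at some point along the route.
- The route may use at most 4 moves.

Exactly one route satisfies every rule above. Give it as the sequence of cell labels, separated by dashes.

Any route must reach 9 and still end at 15 within 4 moves, so the order of the required stops is forced.
Route from 10: left 1 to 9, down 1 to 13, right 2 to 15 — 4 moves in all.
Check: all required cells visited; 4 ≤ 4 moves.

10 - 9 - 13 - 14 - 15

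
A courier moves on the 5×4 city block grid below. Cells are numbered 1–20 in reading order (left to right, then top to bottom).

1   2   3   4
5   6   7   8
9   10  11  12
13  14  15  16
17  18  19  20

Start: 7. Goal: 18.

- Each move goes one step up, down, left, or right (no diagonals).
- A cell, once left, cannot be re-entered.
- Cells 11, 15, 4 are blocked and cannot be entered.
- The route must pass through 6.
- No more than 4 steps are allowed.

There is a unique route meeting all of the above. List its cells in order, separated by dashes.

Any route must reach 6 and still end at 18 within 4 moves, so the order of the required stops is forced.
Route from 7: left 1 to 6, down 3 to 18 — 4 moves in all.
Check: all required cells visited; 4 ≤ 4 moves.

7 - 6 - 10 - 14 - 18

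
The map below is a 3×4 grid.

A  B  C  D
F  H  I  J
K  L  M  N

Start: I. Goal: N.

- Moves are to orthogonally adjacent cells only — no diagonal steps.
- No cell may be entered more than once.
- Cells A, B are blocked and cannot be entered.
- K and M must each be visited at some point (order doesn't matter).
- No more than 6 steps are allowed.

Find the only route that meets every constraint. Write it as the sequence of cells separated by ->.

I -> H -> F -> K -> L -> M -> N

Any route must reach K and M and still end at N within 6 moves, so the order of the required stops is forced.
Route from I: left 2 to F, down 1 to K, right 3 to N — 6 moves in all.
Check: all required cells visited; 6 ≤ 6 moves.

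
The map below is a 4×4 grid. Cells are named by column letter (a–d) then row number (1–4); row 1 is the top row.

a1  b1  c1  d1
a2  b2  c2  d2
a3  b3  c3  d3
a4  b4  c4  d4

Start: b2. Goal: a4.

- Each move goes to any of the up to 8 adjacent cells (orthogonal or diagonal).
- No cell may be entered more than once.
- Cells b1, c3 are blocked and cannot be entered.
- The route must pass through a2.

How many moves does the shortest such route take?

Any route passes through a2 somewhere between b2 and a4. Summing Chebyshev distances along the two legs (b2 → a2 → a4) gives a lower bound of 1 + 2 = 3 moves.
A route of 3 moves achieves this: b2 → a2 → a3 → a4.
Since 3 matches the lower bound, it is optimal.

3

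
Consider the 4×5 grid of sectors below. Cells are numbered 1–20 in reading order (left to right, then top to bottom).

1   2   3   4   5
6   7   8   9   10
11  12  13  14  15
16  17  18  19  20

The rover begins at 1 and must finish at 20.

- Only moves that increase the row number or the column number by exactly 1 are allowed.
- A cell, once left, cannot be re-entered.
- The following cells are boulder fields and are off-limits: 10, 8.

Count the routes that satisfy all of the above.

A right/down-only route from 1 to 20 makes exactly 3 down-moves and 4 right-moves in some order.
With no other constraints that would be C(7,3) = 35 routes.
Subtract routes through each blocked cell (inclusion–exclusion for overlaps): − through 8: 18 − through 10: 5 + through 8&10: 3 → 15.
That gives 15 routes.

15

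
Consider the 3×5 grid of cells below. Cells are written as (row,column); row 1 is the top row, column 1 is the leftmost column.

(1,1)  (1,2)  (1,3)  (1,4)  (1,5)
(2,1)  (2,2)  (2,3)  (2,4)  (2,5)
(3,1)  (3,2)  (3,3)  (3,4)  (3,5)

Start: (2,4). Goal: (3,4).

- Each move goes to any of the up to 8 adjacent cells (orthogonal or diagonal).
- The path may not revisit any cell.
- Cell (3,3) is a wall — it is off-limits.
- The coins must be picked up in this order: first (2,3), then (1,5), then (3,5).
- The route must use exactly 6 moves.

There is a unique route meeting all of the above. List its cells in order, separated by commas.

The waypoints must appear in the order (2,3), (1,5), (3,5), with no cell reused.
Route from (2,4): left 1 to (2,3), up-right 1 to (1,4), right 1 to (1,5), down 2 to (3,5), left 1 to (3,4) — 6 moves in all.
Check: order respected ((2,3) at step 1, (1,5) at step 3, (3,5) at step 5); 6 moves as required.

(2,4), (2,3), (1,4), (1,5), (2,5), (3,5), (3,4)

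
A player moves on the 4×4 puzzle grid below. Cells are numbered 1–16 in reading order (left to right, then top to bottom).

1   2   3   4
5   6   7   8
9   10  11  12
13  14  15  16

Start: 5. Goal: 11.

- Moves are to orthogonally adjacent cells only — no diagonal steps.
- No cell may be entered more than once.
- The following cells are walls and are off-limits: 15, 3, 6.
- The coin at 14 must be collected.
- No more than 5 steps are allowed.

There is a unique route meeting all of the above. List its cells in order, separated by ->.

5 -> 9 -> 13 -> 14 -> 10 -> 11

The 5-move cap with required stops at 14 leaves no slack for detours.
Route from 5: 2× down (reaching 13), right to 14, up to 10, right to 11 — 5 moves in all.
Check: all required cells visited; 5 ≤ 5 moves.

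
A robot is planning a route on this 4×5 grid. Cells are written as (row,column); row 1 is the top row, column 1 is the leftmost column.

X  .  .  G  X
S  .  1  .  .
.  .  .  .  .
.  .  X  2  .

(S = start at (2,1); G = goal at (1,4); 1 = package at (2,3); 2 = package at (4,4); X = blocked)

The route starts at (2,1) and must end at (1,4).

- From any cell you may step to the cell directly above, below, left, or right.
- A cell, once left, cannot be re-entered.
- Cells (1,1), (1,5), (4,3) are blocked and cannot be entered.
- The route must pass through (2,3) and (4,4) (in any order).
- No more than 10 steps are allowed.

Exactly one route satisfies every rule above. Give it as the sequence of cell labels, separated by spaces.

(2,1) (2,2) (2,3) (3,3) (3,4) (4,4) (4,5) (3,5) (2,5) (2,4) (1,4)

The 10-move cap with required stops at (2,3), (4,4) leaves no slack for detours.
Route from (2,1): right 2 to (2,3), down 1 to (3,3), right 1 to (3,4), down 1 to (4,4), right 1 to (4,5), up 2 to (2,5), left 1 to (2,4), up 1 to (1,4) — 10 moves in all.
Check: all required cells visited; 10 ≤ 10 moves.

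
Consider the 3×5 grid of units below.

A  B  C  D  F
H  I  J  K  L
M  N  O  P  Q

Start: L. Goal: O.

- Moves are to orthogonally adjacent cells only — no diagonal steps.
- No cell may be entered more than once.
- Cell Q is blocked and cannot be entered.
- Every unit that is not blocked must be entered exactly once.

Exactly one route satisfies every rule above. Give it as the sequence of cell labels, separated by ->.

L -> F -> D -> C -> B -> A -> H -> M -> N -> I -> J -> K -> P -> O

Need to visit all 14 open cells exactly once, starting at L and ending at O.
Cell F has only two open neighbours (L and D), so the path must pass straight through it: one of those is the cell it's entered from and the other is where it exits.
Route from L: up to F, 4× left (reaching A), 2× down (reaching M), right to N, up to I, 2× right (reaching K), down to P, left to O — 13 moves in all.
Check: all 14 open cells covered.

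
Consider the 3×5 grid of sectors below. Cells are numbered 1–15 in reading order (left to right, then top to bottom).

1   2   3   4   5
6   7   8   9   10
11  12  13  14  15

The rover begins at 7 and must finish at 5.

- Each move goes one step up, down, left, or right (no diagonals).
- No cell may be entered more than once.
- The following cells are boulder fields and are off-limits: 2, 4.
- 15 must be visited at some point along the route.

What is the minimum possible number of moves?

6

Any route passes through 15 somewhere between 7 and 5. Summing Manhattan distances along the two legs (7 → 15 → 5) gives a lower bound of 4 + 2 = 6 moves.
A route of 6 moves achieves this: 7 → 12 → 13 → 14 → 15 → 10 → 5.
Since 6 matches the lower bound, it is optimal.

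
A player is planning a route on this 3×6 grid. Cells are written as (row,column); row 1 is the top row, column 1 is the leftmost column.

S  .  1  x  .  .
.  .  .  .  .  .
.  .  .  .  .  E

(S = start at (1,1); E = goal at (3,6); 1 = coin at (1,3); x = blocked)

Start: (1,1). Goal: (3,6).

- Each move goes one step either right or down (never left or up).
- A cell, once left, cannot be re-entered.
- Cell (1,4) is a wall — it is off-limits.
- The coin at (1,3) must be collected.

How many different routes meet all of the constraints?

4

A right/down-only route from (1,1) to (3,6) makes exactly 2 down-moves and 5 right-moves in some order.
With no other constraints that would be C(7,2) = 21 routes.
Split at (1,3) and multiply the segment counts (each segment already excludes blocked cells): (1,1)→(1,3): 1; (1,3)→(3,6): 4; product = 4.
That gives 4 routes.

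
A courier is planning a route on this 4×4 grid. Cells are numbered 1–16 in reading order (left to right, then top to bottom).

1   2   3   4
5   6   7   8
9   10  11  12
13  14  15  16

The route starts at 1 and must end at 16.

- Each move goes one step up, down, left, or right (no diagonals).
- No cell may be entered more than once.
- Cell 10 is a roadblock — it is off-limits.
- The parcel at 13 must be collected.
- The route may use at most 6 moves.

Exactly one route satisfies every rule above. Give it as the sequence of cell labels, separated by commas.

The budget equals the shortest possible length, so every move has to be on a shortest route through the required cells.
Route from 1: 3× down (reaching 13), 3× right (reaching 16) — 6 moves in all.
Check: all required cells visited; 6 ≤ 6 moves.

1, 5, 9, 13, 14, 15, 16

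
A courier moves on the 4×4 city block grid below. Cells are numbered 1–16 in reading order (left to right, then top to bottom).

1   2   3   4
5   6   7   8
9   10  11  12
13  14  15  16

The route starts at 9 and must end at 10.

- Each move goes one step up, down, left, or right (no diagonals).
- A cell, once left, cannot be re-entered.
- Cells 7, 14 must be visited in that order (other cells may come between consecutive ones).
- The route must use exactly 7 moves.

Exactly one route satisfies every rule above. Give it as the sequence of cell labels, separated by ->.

The waypoints must appear in the order 7, 14, with no cell reused.
Route from 9: up to 5, 2× right (reaching 7), 2× down (reaching 15), left to 14, up to 10 — 7 moves in all.
Check: order respected (7 at step 3, 14 at step 6); 7 moves as required.

9 -> 5 -> 6 -> 7 -> 11 -> 15 -> 14 -> 10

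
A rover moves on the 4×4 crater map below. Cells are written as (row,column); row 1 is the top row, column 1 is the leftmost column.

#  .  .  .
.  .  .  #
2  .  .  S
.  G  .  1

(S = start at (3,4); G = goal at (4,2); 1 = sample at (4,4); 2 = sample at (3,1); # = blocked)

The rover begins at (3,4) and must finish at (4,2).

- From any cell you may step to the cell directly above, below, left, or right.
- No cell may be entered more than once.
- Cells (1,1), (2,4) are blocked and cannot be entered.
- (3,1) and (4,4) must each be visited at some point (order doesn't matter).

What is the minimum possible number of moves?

7

Any route passes through (3,1) and (4,4) in some order between (3,4) and (4,2). Summing Manhattan distances along each leg and taking the cheapest ordering ((3,4) → (4,4) → (3,1) → (4,2)) gives a lower bound of 1 + 4 + 2 = 7 moves.
A route of 7 moves achieves this: (3,4) → (4,4) → (4,3) → (3,3) → (3,2) → (3,1) → (4,1) → (4,2).
Since 7 matches the lower bound, it is optimal.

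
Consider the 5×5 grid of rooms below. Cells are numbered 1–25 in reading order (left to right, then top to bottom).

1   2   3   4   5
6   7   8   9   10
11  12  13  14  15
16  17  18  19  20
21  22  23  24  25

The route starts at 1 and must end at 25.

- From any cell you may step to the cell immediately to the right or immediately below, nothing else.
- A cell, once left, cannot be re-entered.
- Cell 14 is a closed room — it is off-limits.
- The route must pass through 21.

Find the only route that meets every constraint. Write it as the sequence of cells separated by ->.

Moves only go right or down, so the column and row indices never decrease.
Route from 1: 4× down (reaching 21), 4× right (reaching 25) — 8 moves in all.
Check: all required cells visited.

1 -> 6 -> 11 -> 16 -> 21 -> 22 -> 23 -> 24 -> 25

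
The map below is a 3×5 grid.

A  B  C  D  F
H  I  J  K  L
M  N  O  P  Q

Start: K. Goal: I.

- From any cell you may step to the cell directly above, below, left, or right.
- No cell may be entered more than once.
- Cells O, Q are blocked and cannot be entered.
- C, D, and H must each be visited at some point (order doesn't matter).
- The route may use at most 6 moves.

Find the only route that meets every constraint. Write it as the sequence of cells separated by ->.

K -> D -> C -> B -> A -> H -> I

The 6-move cap with required stops at C, D, H leaves no slack for detours.
Route from K: up to D, 3× left (reaching A), down to H, right to I — 6 moves in all.
Check: all required cells visited; 6 ≤ 6 moves.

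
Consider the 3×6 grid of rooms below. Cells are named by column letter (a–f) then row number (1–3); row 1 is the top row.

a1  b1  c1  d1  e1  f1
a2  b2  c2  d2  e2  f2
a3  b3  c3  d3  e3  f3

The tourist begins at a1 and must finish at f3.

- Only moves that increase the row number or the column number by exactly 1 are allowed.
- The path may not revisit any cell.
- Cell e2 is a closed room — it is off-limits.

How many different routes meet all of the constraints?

A right/down-only route from a1 to f3 makes exactly 2 down-moves and 5 right-moves in some order.
With no other constraints that would be C(7,2) = 21 routes.
Subtract routes through each blocked cell (inclusion–exclusion for overlaps): − through e2: 10 → 11.
That gives 11 routes.

11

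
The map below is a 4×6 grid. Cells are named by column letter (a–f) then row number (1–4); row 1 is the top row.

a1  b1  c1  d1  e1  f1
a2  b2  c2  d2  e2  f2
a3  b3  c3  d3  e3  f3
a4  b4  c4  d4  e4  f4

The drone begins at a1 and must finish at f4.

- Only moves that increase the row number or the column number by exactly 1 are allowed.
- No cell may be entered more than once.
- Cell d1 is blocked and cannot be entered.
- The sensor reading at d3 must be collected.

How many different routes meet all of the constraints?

A right/down-only route from a1 to f4 makes exactly 3 down-moves and 5 right-moves in some order.
With no other constraints that would be C(8,3) = 56 routes.
Split at d3 and multiply the segment counts (each segment already excludes blocked cells): a1→d3: 9; d3→f4: 3; product = 27.
That gives 27 routes.

27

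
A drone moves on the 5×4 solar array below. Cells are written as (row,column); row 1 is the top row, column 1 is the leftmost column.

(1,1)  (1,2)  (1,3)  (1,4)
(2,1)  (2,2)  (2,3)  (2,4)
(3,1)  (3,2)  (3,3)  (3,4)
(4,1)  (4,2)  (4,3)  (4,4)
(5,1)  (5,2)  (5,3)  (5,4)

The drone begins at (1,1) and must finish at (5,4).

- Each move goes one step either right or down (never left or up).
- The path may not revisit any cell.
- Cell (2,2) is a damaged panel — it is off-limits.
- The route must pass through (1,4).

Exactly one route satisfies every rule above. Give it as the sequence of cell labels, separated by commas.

(1,1), (1,2), (1,3), (1,4), (2,4), (3,4), (4,4), (5,4)

Moves only go right or down, so the column and row indices never decrease.
Route from (1,1): right 3 to (1,4), down 4 to (5,4) — 7 moves in all.
Check: all required cells visited.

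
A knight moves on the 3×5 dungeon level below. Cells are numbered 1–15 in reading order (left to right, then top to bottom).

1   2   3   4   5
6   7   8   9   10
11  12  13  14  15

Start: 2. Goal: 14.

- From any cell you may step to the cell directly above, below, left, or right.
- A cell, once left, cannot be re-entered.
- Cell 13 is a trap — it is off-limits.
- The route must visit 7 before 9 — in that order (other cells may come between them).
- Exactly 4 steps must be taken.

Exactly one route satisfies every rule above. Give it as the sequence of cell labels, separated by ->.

2 -> 7 -> 8 -> 9 -> 14

The waypoints must appear in the order 7, 9, with no cell reused.
Route from 2: down to 7, 2× right (reaching 9), down to 14 — 4 moves in all.
Check: order respected (7 at step 1, 9 at step 3); 4 moves as required.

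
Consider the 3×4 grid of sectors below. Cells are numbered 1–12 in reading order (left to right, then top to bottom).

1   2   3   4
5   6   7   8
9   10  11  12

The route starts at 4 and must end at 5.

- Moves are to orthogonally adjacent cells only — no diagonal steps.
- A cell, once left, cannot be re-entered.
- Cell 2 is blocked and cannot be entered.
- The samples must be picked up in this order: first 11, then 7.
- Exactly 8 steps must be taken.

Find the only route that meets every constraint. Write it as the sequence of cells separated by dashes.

The waypoints must appear in the order 11, 7, with no cell reused.
Route from 4: down 2 to 12, left 1 to 11, up 1 to 7, left 1 to 6, down 1 to 10, left 1 to 9, up 1 to 5 — 8 moves in all.
Check: order respected (11 at step 3, 7 at step 4); 8 moves as required.

4 - 8 - 12 - 11 - 7 - 6 - 10 - 9 - 5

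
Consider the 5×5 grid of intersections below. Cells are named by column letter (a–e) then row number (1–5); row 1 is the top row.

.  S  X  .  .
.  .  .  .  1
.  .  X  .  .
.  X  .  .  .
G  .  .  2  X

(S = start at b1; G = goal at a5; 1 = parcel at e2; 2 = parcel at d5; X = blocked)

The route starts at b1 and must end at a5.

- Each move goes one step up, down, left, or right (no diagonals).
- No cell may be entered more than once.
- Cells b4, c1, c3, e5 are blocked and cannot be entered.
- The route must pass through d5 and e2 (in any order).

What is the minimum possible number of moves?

11

Any route passes through d5 and e2 in some order between b1 and a5. Summing Manhattan distances along each leg and taking the cheapest ordering (b1 → e2 → d5 → a5) gives a lower bound of 4 + 4 + 3 = 11 moves.
A route of 11 moves achieves this: b1 → b2 → c2 → d2 → e2 → e3 → e4 → d4 → d5 → c5 → b5 → a5.
Since 11 matches the lower bound, it is optimal.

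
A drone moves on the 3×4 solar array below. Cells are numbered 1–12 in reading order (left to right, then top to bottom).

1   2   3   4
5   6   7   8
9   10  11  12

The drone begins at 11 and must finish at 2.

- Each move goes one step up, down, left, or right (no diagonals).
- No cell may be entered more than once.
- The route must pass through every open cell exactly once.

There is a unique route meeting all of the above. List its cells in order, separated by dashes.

11 - 12 - 8 - 4 - 3 - 7 - 6 - 10 - 9 - 5 - 1 - 2

Need to visit all 12 open cells exactly once, starting at 11 and ending at 2.
Cell 12 has only two open neighbours (8 and 11), so the path must pass straight through it: one of those is the cell it's entered from and the other is where it exits.
Route from 11: right 1 to 12, up 2 to 4, left 1 to 3, down 1 to 7, left 1 to 6, down 1 to 10, left 1 to 9, up 2 to 1, right 1 to 2 — 11 moves in all.
Check: all 12 open cells covered.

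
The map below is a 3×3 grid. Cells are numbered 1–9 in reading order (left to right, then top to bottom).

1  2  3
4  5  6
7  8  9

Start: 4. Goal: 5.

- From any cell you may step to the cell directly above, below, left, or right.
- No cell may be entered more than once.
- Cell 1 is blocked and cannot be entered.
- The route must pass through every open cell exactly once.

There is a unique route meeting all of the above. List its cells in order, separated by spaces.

Need to visit all 8 open cells exactly once, starting at 4 and ending at 5.
Cell 9 has only two open neighbours (6 and 8), so the path must pass straight through it: one of those is the cell it's entered from and the other is where it exits.
Route from 4: down 1 to 7, right 2 to 9, up 2 to 3, left 1 to 2, down 1 to 5 — 7 moves in all.
Check: all 8 open cells covered.

4 7 8 9 6 3 2 5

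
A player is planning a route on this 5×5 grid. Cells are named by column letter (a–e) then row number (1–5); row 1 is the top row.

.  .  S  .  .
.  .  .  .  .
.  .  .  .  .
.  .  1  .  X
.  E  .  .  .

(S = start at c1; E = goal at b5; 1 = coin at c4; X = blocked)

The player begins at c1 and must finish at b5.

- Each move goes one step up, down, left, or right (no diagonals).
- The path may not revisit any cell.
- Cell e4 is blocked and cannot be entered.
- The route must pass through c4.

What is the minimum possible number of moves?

Any route passes through c4 somewhere between c1 and b5. Summing Manhattan distances along the two legs (c1 → c4 → b5) gives a lower bound of 3 + 2 = 5 moves.
A route of 5 moves achieves this: c1 → c2 → c3 → c4 → c5 → b5.
Since 5 matches the lower bound, it is optimal.

5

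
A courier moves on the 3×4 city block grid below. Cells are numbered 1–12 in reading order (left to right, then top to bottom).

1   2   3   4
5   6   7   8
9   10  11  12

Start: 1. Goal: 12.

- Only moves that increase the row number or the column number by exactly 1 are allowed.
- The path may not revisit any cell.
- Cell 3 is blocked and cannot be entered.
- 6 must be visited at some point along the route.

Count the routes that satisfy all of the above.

6

A right/down-only route from 1 to 12 makes exactly 2 down-moves and 3 right-moves in some order.
With no other constraints that would be C(5,2) = 10 routes.
Split at 6 and multiply the segment counts (each segment already excludes blocked cells): 1→6: 2; 6→12: 3; product = 6.
That gives 6 routes.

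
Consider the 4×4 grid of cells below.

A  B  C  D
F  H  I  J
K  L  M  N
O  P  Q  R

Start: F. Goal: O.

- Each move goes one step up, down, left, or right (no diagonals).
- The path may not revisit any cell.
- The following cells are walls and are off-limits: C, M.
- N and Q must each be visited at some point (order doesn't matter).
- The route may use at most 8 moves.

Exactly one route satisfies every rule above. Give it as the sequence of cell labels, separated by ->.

F -> H -> I -> J -> N -> R -> Q -> P -> O

Any route must reach N and Q and still end at O within 8 moves, so the order of the required stops is forced.
Route from F: right 3 to J, down 2 to R, left 3 to O — 8 moves in all.
Check: all required cells visited; 8 ≤ 8 moves.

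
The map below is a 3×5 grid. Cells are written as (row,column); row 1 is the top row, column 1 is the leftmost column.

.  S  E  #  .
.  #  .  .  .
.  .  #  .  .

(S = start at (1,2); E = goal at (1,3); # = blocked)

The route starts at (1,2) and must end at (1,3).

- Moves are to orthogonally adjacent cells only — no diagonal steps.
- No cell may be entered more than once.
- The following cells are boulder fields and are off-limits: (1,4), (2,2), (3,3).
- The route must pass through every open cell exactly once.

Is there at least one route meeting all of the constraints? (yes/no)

Cell (1,5) has only one open neighbour but is neither the start nor the goal, so a Hamiltonian route would have to both enter and leave it through the same neighbour — impossible without revisiting.

no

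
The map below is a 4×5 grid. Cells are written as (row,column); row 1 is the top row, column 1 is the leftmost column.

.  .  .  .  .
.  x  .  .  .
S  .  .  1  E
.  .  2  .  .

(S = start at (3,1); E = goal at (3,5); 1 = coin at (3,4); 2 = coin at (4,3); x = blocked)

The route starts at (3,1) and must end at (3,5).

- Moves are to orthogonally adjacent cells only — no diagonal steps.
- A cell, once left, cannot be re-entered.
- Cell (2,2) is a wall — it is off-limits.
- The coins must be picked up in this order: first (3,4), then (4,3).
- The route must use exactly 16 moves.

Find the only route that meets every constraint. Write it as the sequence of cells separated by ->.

(3,1) -> (2,1) -> (1,1) -> (1,2) -> (1,3) -> (1,4) -> (1,5) -> (2,5) -> (2,4) -> (3,4) -> (3,3) -> (3,2) -> (4,2) -> (4,3) -> (4,4) -> (4,5) -> (3,5)

The waypoints must appear in the order (3,4), (4,3), with no cell reused.
Route from (3,1): 2× up (reaching (1,1)), 4× right (reaching (1,5)), down to (2,5), left to (2,4), down to (3,4), 2× left (reaching (3,2)), down to (4,2), 3× right (reaching (4,5)), up to (3,5) — 16 moves in all.
Check: order respected (1 at step 9, 2 at step 13); 16 moves as required.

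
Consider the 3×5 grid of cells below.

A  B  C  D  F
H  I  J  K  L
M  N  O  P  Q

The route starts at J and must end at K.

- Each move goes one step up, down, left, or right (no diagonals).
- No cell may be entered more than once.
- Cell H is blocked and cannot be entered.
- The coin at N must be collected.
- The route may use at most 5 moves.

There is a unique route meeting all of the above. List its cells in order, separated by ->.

J -> I -> N -> O -> P -> K

The 5-move cap with required stops at N leaves no slack for detours.
Route from J: left to I, down to N, 2× right (reaching P), up to K — 5 moves in all.
Check: all required cells visited; 5 ≤ 5 moves.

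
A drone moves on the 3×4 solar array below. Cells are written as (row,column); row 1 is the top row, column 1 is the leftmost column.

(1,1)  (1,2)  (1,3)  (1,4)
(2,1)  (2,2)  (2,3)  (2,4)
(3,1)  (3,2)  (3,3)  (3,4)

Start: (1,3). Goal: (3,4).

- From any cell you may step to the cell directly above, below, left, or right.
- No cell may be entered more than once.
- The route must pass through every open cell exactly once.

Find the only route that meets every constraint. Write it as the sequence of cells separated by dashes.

Need to visit all 12 open cells exactly once, starting at (1,3) and ending at (3,4).
Cell (1,4) has only two open neighbours ((2,4) and (1,3)), so the path must pass straight through it: one of those is the cell it's entered from and the other is where it exits.
Route from (1,3): right 1 to (1,4), down 1 to (2,4), left 2 to (2,2), up 1 to (1,2), left 1 to (1,1), down 2 to (3,1), right 3 to (3,4) — 11 moves in all.
Check: all 12 open cells covered.

(1,3) - (1,4) - (2,4) - (2,3) - (2,2) - (1,2) - (1,1) - (2,1) - (3,1) - (3,2) - (3,3) - (3,4)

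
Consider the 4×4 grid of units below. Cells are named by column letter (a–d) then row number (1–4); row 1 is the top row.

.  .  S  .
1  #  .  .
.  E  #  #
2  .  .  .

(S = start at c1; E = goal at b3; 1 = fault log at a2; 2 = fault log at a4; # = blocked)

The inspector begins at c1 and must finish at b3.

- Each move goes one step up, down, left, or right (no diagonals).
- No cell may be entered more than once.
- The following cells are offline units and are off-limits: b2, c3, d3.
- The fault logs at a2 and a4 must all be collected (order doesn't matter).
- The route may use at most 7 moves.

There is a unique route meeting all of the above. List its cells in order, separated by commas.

c1, b1, a1, a2, a3, a4, b4, b3

Any route must reach a2 and a4 and still end at b3 within 7 moves, so the order of the required stops is forced.
Route from c1: 2× left (reaching a1), 3× down (reaching a4), right to b4, up to b3 — 7 moves in all.
Check: all required cells visited; 7 ≤ 7 moves.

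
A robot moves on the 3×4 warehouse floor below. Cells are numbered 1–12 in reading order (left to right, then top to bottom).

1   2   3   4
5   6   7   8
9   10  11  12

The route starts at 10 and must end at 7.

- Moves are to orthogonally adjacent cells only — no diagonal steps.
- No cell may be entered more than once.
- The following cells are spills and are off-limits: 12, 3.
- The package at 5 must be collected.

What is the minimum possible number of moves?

4

Any route passes through 5 somewhere between 10 and 7. Summing Manhattan distances along the two legs (10 → 5 → 7) gives a lower bound of 2 + 2 = 4 moves.
A route of 4 moves achieves this: 10 → 9 → 5 → 6 → 7.
Since 4 matches the lower bound, it is optimal.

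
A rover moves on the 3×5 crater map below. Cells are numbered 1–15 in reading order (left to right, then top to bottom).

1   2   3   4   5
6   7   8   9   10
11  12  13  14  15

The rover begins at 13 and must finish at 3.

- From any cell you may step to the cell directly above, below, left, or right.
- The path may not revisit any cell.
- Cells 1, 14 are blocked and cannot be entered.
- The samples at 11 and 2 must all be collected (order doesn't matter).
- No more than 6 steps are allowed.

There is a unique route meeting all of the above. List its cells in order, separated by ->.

13 -> 12 -> 11 -> 6 -> 7 -> 2 -> 3

The 6-move cap with required stops at 11, 2 leaves no slack for detours.
Route from 13: 2× left (reaching 11), up to 6, right to 7, up to 2, right to 3 — 6 moves in all.
Check: all required cells visited; 6 ≤ 6 moves.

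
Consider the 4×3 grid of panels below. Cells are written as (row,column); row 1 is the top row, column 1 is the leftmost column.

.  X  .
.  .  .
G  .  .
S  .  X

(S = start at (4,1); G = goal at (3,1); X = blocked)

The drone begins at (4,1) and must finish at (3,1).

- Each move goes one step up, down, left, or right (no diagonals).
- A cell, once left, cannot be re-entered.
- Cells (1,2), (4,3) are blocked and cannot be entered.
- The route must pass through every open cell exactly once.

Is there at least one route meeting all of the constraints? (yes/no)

no

Cell (1,1) has only one open neighbour but is neither the start nor the goal, so a Hamiltonian route would have to both enter and leave it through the same neighbour — impossible without revisiting.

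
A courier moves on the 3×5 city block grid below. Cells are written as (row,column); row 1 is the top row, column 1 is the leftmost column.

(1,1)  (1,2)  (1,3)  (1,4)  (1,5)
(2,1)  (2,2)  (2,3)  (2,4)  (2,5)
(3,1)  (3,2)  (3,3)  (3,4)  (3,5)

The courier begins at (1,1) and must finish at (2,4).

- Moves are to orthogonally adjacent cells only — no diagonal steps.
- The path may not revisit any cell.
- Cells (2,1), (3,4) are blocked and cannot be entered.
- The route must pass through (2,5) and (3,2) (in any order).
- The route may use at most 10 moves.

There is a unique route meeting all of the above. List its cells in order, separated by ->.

The 10-move cap with required stops at (2,5), (3,2) leaves no slack for detours.
Route from (1,1): right to (1,2), 2× down (reaching (3,2)), right to (3,3), 2× up (reaching (1,3)), 2× right (reaching (1,5)), down to (2,5), left to (2,4) — 10 moves in all.
Check: all required cells visited; 10 ≤ 10 moves.

(1,1) -> (1,2) -> (2,2) -> (3,2) -> (3,3) -> (2,3) -> (1,3) -> (1,4) -> (1,5) -> (2,5) -> (2,4)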